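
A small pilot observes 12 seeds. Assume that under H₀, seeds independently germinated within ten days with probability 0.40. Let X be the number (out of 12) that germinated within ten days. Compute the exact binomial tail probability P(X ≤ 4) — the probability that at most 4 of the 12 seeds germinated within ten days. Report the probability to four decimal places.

X is binomial with n = 12 and p = 0.40.
P(X ≤ 4) = Σ_{j=0}^{4} C(12,j)·0.40^j·0.60^{12−j}.
= 0.002177 + 0.017414 + 0.063852 + 0.141894 + 0.212841 = 0.4382.

P = 0.4382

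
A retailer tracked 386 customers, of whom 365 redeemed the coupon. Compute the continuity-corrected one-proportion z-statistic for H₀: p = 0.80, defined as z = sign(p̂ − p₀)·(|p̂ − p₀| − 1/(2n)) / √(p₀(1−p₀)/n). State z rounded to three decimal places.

The sample proportion is 365/386 = 0.94560. p̂ − p₀ = 0.145596.
1/(2n) = 0.001295.
Corrected numerator: |0.145596| − 0.001295 = 0.144301.
Under H₀, SE = √(p₀(1−p₀)/n) = √(0.80·0.20/386) = √0.000414508 = 0.020359.
z = +0.144301/0.020359 = 7.088.

z = 7.088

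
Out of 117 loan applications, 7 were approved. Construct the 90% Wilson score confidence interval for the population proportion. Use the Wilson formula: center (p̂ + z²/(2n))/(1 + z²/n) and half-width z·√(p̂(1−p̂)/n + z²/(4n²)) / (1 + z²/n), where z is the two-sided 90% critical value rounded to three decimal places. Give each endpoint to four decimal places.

Here p̂ = 7/117 = 0.05983 and z = 1.645 (z² = 2.706025).
Denominator 1 + z²/n = 1 + 2.706025/117 = 1.023128.
Center = (0.05983 + 0.011564)/1.023128 = 0.06978.
Radicand: p̂(1−p̂)/n + z²/(4n²) = 0.000480765 + 0.000049420 = 0.000530185.
Half-width = 1.645·√0.000530185/1.023128 = 0.03702.
So the interval runs from 0.0328 to 0.1068.

(0.0328, 0.1068)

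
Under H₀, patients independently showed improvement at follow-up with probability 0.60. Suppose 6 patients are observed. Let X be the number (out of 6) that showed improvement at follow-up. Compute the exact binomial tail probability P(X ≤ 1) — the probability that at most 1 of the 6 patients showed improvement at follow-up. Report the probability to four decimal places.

X ~ Binomial(n=6, p=0.60).
P(X ≤ 1) = C(6,0)·0.60^0·0.40^6 + C(6,1)·0.60^1·0.40^5.
= 0.004096 + 0.036864 = 0.0410.

P = 0.0410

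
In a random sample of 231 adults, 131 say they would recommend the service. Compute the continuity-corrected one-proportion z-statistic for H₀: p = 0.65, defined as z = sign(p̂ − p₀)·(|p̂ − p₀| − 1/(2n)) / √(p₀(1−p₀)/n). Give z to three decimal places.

p̂ = 131/231 = 0.56710. p̂ − p₀ = -0.082900.
Continuity correction 1/(2n) = 1/462 = 0.002165.
Corrected numerator: |-0.082900| − 0.002165 = 0.080735.
SE₀ = √(0.65·0.35/231) = 0.031382.
z = −0.080735/0.031382 = -2.573.

z = -2.573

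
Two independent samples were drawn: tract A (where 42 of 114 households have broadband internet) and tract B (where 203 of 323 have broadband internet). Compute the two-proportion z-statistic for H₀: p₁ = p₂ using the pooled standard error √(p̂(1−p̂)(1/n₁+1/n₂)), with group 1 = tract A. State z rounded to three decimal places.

z = -4.810

Sample proportions: p̂₁ = 42/114 = 0.36842 and p̂₂ = 203/323 = 0.62848.
Pooled p̂ = (42+203)/(114+323) = 245/437 = 0.56064.
SE = √[p̂(1−p̂)(1/n₁+1/n₂)] = √[0.56064·0.43936·(1/114+1/323)] ≈ 0.054068.
z = -0.26006/0.054068 = -4.810.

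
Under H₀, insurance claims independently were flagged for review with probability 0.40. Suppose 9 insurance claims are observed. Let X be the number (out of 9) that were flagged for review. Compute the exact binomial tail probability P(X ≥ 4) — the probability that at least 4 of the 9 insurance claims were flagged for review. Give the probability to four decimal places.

P = 0.5174

X ~ Binomial(n=9, p=0.40).
P(X ≥ 4) = Σ_{j=4}^{9} C(9,j)·0.40^j·0.60^{9−j}.
= 0.250823 + 0.167215 + 0.074318 + 0.021234 + 0.003539 + 0.000262 = 0.5174.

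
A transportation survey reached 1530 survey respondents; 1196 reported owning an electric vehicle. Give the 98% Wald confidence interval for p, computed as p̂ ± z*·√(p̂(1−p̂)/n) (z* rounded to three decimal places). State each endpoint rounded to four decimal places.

(0.7571, 0.8063)

The sample proportion is 1196/1530 = 0.78170.
Standard error of p̂: √(0.170645/1530) = √0.000111533 = 0.010561.
For 98% confidence, z* = 2.326.
Margin of error: 2.326 × 0.010561 = 0.02456.
So the interval runs from 0.7571 to 0.8063.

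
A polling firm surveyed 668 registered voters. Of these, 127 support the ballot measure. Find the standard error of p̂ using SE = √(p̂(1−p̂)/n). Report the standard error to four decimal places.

With x = 127 successes in n = 668, p̂ = 0.19012.
p̂(1−p̂) = 0.153974.
SE = √(0.153974/668) = √0.000230500 = 0.0152.

SE = 0.0152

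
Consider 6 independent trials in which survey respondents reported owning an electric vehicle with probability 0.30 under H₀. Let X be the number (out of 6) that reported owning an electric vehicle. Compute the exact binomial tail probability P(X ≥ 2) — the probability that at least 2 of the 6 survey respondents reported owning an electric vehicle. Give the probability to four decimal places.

X ~ Binomial(n=6, p=0.30).
P(X ≥ 2) = Σ_{j=2}^{6} C(6,j)·0.30^j·0.70^{6−j}.
= 0.324135 + 0.185220 + 0.059535 + 0.010206 + 0.000729 = 0.5798.

P = 0.5798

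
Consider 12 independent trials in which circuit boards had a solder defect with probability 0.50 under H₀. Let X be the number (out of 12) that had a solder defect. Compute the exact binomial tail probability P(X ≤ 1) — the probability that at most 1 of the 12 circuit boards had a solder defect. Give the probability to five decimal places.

P = 0.00317

X ~ Binomial(n=12, p=0.50).
P(X ≤ 1) = C(12,0)·0.50^0·0.50^12 + C(12,1)·0.50^1·0.50^11.
= 0.000244 + 0.002930 = 0.00317.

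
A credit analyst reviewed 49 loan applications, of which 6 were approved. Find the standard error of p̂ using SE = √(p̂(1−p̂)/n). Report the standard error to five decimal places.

p̂ = 6/49 = 0.12245.
p̂(1−p̂) = 0.12245·0.87755 = 0.107456.
SE = √(0.107456/49) = √0.002192980 = 0.04683.

SE = 0.04683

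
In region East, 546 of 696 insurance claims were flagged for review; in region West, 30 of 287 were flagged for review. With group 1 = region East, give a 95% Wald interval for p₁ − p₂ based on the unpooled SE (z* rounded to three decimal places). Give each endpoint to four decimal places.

(0.6332, 0.7267)

p̂₁ = 546/696 = 0.78448, p̂₂ = 30/287 = 0.10453; p̂₁ − p̂₂ = 0.67995.
Unpooled SE = √(p̂₁(1−p̂₁)/n₁ + p̂₂(1−p̂₂)/n₂) = √(0.000242916 + 0.000326143) = 0.023855.
z* = 1.960 at the 95% level. Margin of error = 0.04676.
Interval: 0.67995 ± 0.04676 → (0.6332, 0.7267).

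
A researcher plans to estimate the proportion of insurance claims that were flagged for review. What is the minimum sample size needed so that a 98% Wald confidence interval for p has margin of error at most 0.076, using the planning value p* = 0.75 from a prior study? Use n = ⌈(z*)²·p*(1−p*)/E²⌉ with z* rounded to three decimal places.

For 98% confidence, z* = 2.326.
p*(1−p*) = 0.75·0.25 = 0.1875.
Required n before rounding: 5.410276 × 0.1875 / 0.076² = 175.628.
Rounding up, n = 176.

n = 176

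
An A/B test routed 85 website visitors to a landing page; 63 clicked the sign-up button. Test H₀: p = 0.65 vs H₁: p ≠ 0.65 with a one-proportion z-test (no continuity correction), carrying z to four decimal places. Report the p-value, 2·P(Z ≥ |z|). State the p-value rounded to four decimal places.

p-value = 0.0780

The sample proportion is 63/85 = 0.74118.
Null standard error: √(0.65·0.35/85) = √0.002676471 = 0.051735.
z = (p̂ − p₀)/SE = (63/85 − 0.65)/0.051735 ≈ 1.7624.
From the standard normal, 2·P(Z ≥ |z|) = 0.0780.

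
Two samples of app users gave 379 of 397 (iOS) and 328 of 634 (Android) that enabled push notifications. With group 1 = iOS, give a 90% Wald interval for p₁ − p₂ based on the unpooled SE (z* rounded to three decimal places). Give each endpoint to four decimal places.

p̂₁ = 379/397 = 0.95466, p̂₂ = 328/634 = 0.51735; p̂₁ − p̂₂ = 0.43731.
SE = √(0.000109029 + 0.000393847) = √0.000502876 = 0.022425.
z* = 1.645 at the 90% level. Margin of error = 0.03689.
CI: 0.43731 ± 0.03689 = (0.4004, 0.4742).

(0.4004, 0.4742)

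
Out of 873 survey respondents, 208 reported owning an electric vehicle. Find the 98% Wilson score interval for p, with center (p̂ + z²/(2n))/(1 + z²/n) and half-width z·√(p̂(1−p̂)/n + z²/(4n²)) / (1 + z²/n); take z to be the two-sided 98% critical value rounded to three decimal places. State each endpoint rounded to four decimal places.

(0.2064, 0.2733)

p̂ = 208/873 = 0.23826; z = 2.326, so z² = 5.410276.
Denominator 1 + z²/n = 1 + 5.410276/873 = 1.006197.
Center = (0.23826 + 0.003099)/1.006197 = 0.23987.
Radicand: p̂(1−p̂)/n + z²/(4n²) = 0.000207894 + 0.000001775 = 0.000209669.
Half-width = z·√(radicand)/denom = 2.326·0.014480/1.006197 = 0.03347.
Interval: 0.23987 ± 0.03347 → (0.2064, 0.2733).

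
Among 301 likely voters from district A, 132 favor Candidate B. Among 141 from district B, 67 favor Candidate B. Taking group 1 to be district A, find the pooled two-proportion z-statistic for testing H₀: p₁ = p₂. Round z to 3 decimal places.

z = -0.722

p̂₁ = 132/301 = 0.43854, p̂₂ = 67/141 = 0.47518.
Pooling: p̂ = 199/442 = 0.45023.
SE = √[p̂(1−p̂)(1/n₁+1/n₂)] = √[0.45023·0.54977·(1/301+1/141)] ≈ 0.050772.
z = -0.03664/0.050772 = -0.722.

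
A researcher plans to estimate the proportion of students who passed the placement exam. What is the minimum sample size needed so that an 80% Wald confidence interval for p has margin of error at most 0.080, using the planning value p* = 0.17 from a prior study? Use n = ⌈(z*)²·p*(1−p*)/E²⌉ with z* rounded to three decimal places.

n = 37

The 80% critical value is z* = 1.282.
p*(1−p*) = 0.17·0.83 = 0.1411.
Required n before rounding: 1.643524 × 0.1411 / 0.080² = 36.235.
Rounding up, n = 37.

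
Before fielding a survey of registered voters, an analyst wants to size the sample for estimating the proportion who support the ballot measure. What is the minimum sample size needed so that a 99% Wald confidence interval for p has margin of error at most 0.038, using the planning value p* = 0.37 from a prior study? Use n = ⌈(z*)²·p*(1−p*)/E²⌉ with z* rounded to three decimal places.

n = 1072

z* = 2.576 at the 99% level.
p*(1−p*) = 0.37·0.63 = 0.2331.
(z*)²·p*(1−p*)/E² = 6.635776·0.2331/0.001444 = 1071.191.
⌈1071.191⌉ = 1072.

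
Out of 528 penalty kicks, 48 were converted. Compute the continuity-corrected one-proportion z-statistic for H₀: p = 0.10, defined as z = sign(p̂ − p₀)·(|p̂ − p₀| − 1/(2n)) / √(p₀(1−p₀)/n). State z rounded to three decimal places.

z = -0.624

With x = 48 successes in n = 528, p̂ = 0.09091. p̂ − p₀ = -0.009091.
Continuity correction 1/(2n) = 1/1056 = 0.000947.
Corrected numerator: |-0.009091| − 0.000947 = 0.008144.
SE₀ = √(0.10·0.90/528) = 0.013056.
z = (−)0.008144/0.013056 = -0.624.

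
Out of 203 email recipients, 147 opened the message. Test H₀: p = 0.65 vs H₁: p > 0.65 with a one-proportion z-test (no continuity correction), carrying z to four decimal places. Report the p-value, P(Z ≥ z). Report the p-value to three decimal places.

The sample proportion is 147/203 = 0.72414.
Under H₀, SE = √(p₀(1−p₀)/n) = √(0.65·0.35/203) = √0.001120690 = 0.033477.
Test statistic (full precision, shown to 4 dp): z = (147/203 − 0.65)/SE₀ ≈ 2.2146.
From the standard normal, P(Z ≥ z) = 0.013.

p-value = 0.013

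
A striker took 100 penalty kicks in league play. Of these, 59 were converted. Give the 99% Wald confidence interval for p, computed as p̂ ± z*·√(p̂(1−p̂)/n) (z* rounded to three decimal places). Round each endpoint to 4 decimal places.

p̂ = 59/100 = 0.59000.
Standard error of p̂: √(0.241900/100) = √0.002419000 = 0.049183.
For 99% confidence, z* = 2.576.
Margin = 2.576·0.049183 = 0.12670.
Interval: 0.59000 ± 0.12670 → (0.4633, 0.7167).

(0.4633, 0.7167)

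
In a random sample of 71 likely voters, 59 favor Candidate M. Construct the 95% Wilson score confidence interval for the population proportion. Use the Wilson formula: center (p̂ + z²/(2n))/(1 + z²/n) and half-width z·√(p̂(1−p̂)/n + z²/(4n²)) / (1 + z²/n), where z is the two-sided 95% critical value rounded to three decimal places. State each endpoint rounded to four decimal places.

(0.7274, 0.9006)

Here p̂ = 59/71 = 0.83099 and z = 1.960 (z² = 3.841600).
Denominator 1 + z²/n = 1 + 3.841600/71 = 1.054107.
Center = (0.83099 + 0.027054)/1.054107 = 0.81400.
Radicand: p̂(1−p̂)/n + z²/(4n²) = 0.001978145 + 0.000190518 = 0.002168663.
Half-width = 1.960·√0.002168663/1.054107 = 0.08659.
Interval: 0.81400 ± 0.08659 → (0.7274, 0.9006).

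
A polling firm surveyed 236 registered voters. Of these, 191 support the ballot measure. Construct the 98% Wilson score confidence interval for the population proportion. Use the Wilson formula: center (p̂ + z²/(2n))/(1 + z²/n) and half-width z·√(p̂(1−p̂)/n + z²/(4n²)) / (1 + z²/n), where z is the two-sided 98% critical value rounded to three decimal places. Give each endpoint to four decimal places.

Here p̂ = 191/236 = 0.80932 and z = 2.326 (z² = 5.410276).
1 + z²/n = 1.022925.
Center = (0.80932 + 0.011462)/1.022925 = 0.80239.
Radicand: p̂(1−p̂)/n + z²/(4n²) = 0.000653898 + 0.000024285 = 0.000678183.
Half-width = z·√(radicand)/denom = 2.326·0.026042/1.022925 = 0.05922.
Interval: 0.80239 ± 0.05922 → (0.7432, 0.8616).

(0.7432, 0.8616)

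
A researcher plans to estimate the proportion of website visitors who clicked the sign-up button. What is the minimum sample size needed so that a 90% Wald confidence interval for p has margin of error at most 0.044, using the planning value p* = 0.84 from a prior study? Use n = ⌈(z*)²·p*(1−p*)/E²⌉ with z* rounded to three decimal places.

The 90% critical value is z* = 1.645.
p*(1−p*) = 0.84·0.16 = 0.1344.
Required n before rounding: 2.706025 × 0.1344 / 0.044² = 187.856.
Rounding up, n = 188.

n = 188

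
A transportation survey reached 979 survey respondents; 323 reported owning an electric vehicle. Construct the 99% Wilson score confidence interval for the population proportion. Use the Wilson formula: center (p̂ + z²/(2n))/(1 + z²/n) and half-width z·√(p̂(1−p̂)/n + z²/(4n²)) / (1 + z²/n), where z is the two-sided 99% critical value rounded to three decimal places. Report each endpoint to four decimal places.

Here p̂ = 323/979 = 0.32993 and z = 2.576 (z² = 6.635776).
1 + z²/n = 1.006778.
Adjusted center: (0.32993 + z²/(2n))/1.006778 = 0.33107.
Radicand: p̂(1−p̂)/n + z²/(4n²) = 0.000225818 + 0.000001731 = 0.000227549.
Half-width = 2.576·√0.000227549/1.006778 = 0.03860.
CI: 0.33107 ± 0.03860 = (0.2925, 0.3697).

(0.2925, 0.3697)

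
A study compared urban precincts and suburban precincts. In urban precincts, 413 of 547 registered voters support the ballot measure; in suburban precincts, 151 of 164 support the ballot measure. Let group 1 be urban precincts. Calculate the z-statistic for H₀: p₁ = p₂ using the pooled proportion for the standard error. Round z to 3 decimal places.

z = -4.596

Sample proportions: p̂₁ = 413/547 = 0.75503 and p̂₂ = 151/164 = 0.92073.
Pooling: p̂ = 564/711 = 0.79325.
SE = √[p̂(1−p̂)(1/n₁+1/n₂)] = √[0.79325·0.20675·(1/547+1/164)] ≈ 0.036054.
z = (p̂₁ − p̂₂)/SE = (0.75503 − 0.92073)/0.036054 = -0.16570/0.036054 = -4.596.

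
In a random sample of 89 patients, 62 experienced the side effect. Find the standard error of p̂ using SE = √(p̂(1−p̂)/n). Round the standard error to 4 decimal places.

SE = 0.0487

The sample proportion is 62/89 = 0.69663.
p̂(1−p̂) = 0.69663·0.30337 = 0.211337.
SE = √(0.211337/89) = √0.002374573 = 0.0487.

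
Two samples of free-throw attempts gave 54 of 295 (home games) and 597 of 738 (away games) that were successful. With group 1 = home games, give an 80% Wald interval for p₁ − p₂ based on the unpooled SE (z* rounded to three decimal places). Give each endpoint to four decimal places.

p̂₁ = 0.18305, p̂₂ = 0.80894, so the observed difference is -0.62589.
Unpooled SE = √(p̂₁(1−p̂₁)/n₁ + p̂₂(1−p̂₂)/n₂) = √(0.000506926 + 0.000209423) = 0.026765.
For 80% confidence, z* = 1.282. Margin of error = 0.03431.
CI: -0.62589 ± 0.03431 = (-0.6602, -0.5916).

(-0.6602, -0.5916)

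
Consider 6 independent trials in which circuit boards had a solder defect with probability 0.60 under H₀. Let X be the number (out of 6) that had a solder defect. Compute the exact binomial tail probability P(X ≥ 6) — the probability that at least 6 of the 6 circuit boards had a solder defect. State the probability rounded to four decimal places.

X is binomial with n = 6 and p = 0.60.
P(X ≥ 6) = C(6,6)·0.60^6·0.40^0.
= 0.046656 = 0.0467.

P = 0.0467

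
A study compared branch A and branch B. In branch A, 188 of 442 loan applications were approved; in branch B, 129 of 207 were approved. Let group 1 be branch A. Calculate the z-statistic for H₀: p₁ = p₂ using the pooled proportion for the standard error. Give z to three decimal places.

p̂₁ = 188/442 = 0.42534, p̂₂ = 129/207 = 0.62319.
Pooled p̂ = (188+129)/(442+207) = 317/649 = 0.48844.
Pooled SE = √[0.2498665·0.00709336] ≈ 0.042100.
z = (p̂₁ − p̂₂)/SE = (0.42534 − 0.62319)/0.042100 = -0.19785/0.042100 = -4.700.

z = -4.700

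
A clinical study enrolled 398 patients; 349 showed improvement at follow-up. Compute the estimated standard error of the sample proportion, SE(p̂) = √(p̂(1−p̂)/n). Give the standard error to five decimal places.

The sample proportion is 349/398 = 0.87688.
p̂(1−p̂) = 0.87688·0.12312 = 0.107961.
Dividing by n and taking the root: √0.000271259 = 0.01647.

SE = 0.01647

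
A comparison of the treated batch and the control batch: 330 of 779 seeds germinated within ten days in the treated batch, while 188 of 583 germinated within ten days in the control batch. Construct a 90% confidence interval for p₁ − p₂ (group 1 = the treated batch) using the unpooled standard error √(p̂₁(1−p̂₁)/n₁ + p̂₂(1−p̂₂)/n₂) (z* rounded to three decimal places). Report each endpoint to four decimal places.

p̂₁ = 0.42362, p̂₂ = 0.32247, so the observed difference is 0.10115.
SE = √(0.000313435 + 0.000374757) = √0.000688192 = 0.026233.
The 90% critical value is z* = 1.645. Margin of error = 0.04315.
CI: 0.10115 ± 0.04315 = (0.0580, 0.1443).

(0.0580, 0.1443)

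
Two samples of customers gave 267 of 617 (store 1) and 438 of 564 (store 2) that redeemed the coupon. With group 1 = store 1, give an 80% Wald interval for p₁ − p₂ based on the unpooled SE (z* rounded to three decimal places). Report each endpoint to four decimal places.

p̂₁ = 0.43274, p̂₂ = 0.77660, so the observed difference is -0.34386.
Unpooled SE = √(p̂₁(1−p̂₁)/n₁ + p̂₂(1−p̂₂)/n₂) = √(0.000397854 + 0.000307615) = 0.026561.
The 80% critical value is z* = 1.282. Margin = 1.282·0.026561 = 0.03405.
CI: -0.34386 ± 0.03405 = (-0.3779, -0.3098).

(-0.3779, -0.3098)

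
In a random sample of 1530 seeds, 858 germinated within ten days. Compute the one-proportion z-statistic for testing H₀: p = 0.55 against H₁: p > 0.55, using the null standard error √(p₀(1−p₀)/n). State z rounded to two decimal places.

z = 0.85

The sample proportion is 858/1530 = 0.56078.
Null standard error: √(0.55·0.45/1530) = √0.000161765 = 0.012719.
Test statistic: z = 0.01078/0.012719 = 0.85.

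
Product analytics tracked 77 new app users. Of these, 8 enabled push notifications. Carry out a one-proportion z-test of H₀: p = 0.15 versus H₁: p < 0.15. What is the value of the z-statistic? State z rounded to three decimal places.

With x = 8 successes in n = 77, p̂ = 0.10390.
Null standard error: √(0.15·0.85/77) = √0.001655844 = 0.040692.
z = (0.10390 − 0.15)/0.040692 = -0.04610/0.040692 = -1.133.

z = -1.133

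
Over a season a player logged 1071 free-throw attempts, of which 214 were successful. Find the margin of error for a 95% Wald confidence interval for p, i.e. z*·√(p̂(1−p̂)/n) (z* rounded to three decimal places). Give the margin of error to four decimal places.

p̂ = 214/1071 = 0.19981.
SE = √(p̂(1−p̂)/n) = √(0.159888/1071) = 0.012218.
The 95% critical value is z* = 1.960.
So ME = 0.0239.

ME = 0.0239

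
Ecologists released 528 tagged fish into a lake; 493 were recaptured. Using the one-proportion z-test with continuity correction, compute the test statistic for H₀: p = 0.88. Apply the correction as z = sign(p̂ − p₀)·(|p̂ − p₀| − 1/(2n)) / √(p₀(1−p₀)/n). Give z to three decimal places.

z = 3.731

Sample proportion p̂ = 493/528 = 0.93371. p̂ − p₀ = 0.053712.
1/(2n) = 0.000947.
Corrected numerator: |0.053712| − 0.000947 = 0.052765.
Under H₀, SE = √(p₀(1−p₀)/n) = √(0.88·0.12/528) = √0.000200000 = 0.014142.
z = +0.052765/0.014142 = 3.731.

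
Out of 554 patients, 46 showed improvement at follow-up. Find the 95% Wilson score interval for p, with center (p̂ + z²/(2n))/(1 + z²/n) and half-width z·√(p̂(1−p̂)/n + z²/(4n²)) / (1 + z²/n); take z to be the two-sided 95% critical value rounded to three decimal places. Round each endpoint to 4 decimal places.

Here p̂ = 46/554 = 0.08303 and z = 1.960 (z² = 3.841600).
1 + z²/n = 1.006934.
Center = (0.08303 + 0.003467)/1.006934 = 0.08590.
Radicand: p̂(1−p̂)/n + z²/(4n²) = 0.000137433 + 0.000003129 = 0.000140562.
Half-width = 1.960·√0.000140562/1.006934 = 0.02308.
So the interval runs from 0.0628 to 0.1090.

(0.0628, 0.1090)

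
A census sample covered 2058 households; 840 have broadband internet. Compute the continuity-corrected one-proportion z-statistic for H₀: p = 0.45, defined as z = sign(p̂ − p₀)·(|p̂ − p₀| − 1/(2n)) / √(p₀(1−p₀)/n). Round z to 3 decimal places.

The sample proportion is 840/2058 = 0.40816. p̂ − p₀ = -0.041837.
1/(2n) = 0.000243.
Corrected numerator: |-0.041837| − 0.000243 = 0.041594.
Under H₀, SE = √(p₀(1−p₀)/n) = √(0.45·0.55/2058) = √0.000120262 = 0.010966.
z = −0.041594/0.010966 = -3.793.

z = -3.793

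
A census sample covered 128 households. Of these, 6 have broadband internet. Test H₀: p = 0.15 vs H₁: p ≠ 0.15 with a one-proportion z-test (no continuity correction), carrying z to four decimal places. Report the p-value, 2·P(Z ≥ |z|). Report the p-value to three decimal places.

With x = 6 successes in n = 128, p̂ = 0.04688.
SE₀ = √(0.15·0.85/128) = 0.031561.
Test statistic (full precision, shown to 4 dp): z = (6/128 − 0.15)/SE₀ ≈ -3.2675.
p-value = 2·P(Z ≥ |z|) with z = -3.2675 → 0.001.

p-value = 0.001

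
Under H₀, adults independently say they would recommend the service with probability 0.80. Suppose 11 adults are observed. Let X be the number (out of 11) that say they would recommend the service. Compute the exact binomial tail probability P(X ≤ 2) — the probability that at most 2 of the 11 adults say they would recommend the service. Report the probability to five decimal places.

P = 0.00002

X ~ Binomial(n=11, p=0.80).
P(X ≤ 2) = C(11,0)·0.80^0·0.20^11 + C(11,1)·0.80^1·0.20^10 + C(11,2)·0.80^2·0.20^9.
= 0.000000 + 0.000001 + 0.000018 = 0.00002.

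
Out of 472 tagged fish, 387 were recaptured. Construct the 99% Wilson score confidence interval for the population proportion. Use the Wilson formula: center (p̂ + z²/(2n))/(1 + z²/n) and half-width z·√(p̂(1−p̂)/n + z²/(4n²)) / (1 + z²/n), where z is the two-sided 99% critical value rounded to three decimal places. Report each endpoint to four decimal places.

p̂ = 387/472 = 0.81992; z = 2.576, so z² = 6.635776.
1 + z²/n = 1.014059.
Center = (0.81992 + 0.007029)/1.014059 = 0.81548.
Radicand: p̂(1−p̂)/n + z²/(4n²) = 0.000312827 + 0.000007446 = 0.000320273.
Half-width = z·√(radicand)/denom = 2.576·0.017896/1.014059 = 0.04546.
CI: 0.81548 ± 0.04546 = (0.7700, 0.8609).

(0.7700, 0.8609)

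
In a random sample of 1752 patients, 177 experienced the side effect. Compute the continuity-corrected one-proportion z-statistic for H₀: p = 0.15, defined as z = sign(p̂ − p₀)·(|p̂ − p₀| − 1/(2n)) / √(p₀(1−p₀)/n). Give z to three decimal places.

p̂ = 177/1752 = 0.10103. p̂ − p₀ = -0.048973.
1/(2n) = 0.000285.
Corrected numerator: |-0.048973| − 0.000285 = 0.048688.
Null standard error: √(0.15·0.85/1752) = √0.000072774 = 0.008531.
z = (−)0.048688/0.008531 = -5.707.

z = -5.707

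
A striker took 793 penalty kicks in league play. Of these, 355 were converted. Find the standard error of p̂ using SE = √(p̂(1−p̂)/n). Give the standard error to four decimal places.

Sample proportion p̂ = 355/793 = 0.44767.
p̂(1−p̂) = 0.44767·0.55233 = 0.247262.
Dividing by n and taking the root: √0.000311806 = 0.0177.

SE = 0.0177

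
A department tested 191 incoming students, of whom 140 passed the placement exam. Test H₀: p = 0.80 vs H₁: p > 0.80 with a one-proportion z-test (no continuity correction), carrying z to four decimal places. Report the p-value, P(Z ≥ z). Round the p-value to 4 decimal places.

The sample proportion is 140/191 = 0.73298.
Null standard error: √(0.80·0.20/191) = √0.000837696 = 0.028943.
z = (p̂ − p₀)/SE = (140/191 − 0.80)/0.028943 ≈ -2.3154.
p-value = P(Z ≥ z) with z = -2.3154 → 0.9897.

p-value = 0.9897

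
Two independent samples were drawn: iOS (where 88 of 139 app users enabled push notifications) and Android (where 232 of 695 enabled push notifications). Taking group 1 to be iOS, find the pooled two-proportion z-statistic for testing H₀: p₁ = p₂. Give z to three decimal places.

Sample proportions: p̂₁ = 88/139 = 0.63309 and p̂₂ = 232/695 = 0.33381.
Pooled p̂ = (88+232)/(139+695) = 320/834 = 0.38369.
Pooled SE = √[0.2364727·0.00863309] ≈ 0.045183.
z = 0.29928/0.045183 = 6.624.

z = 6.624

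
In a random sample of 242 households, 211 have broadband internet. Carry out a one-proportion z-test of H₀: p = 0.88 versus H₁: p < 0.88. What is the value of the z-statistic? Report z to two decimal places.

Sample proportion p̂ = 211/242 = 0.87190.
Null standard error: √(0.88·0.12/242) = √0.000436364 = 0.020889.
z = (p̂ − p₀)/SE = (0.87190 − 0.88)/0.020889 = -0.39.

z = -0.39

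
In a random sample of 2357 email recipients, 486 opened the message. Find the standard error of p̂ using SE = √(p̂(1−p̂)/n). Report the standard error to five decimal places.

The sample proportion is 486/2357 = 0.20619.
p̂(1−p̂) = 0.163676.
Dividing by n and taking the root: √0.000069443 = 0.00833.

SE = 0.00833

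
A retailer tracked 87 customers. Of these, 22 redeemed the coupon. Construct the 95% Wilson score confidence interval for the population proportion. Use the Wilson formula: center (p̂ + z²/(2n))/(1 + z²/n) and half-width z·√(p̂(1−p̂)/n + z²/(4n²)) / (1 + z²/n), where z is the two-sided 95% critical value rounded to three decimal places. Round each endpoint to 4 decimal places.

Here p̂ = 22/87 = 0.25287 and z = 1.960 (z² = 3.841600).
1 + z²/n = 1.044156.
Center = (0.25287 + 0.022078)/1.044156 = 0.26332.
Radicand: p̂(1−p̂)/n + z²/(4n²) = 0.002171592 + 0.000126886 = 0.002298478.
Half-width = 1.960·√0.002298478/1.044156 = 0.08999.
Interval: 0.26332 ± 0.08999 → (0.1733, 0.3533).

(0.1733, 0.3533)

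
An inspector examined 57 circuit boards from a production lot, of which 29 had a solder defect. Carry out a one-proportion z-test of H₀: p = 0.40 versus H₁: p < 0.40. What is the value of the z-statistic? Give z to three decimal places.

z = 1.676

The sample proportion is 29/57 = 0.50877.
Under H₀, SE = √(p₀(1−p₀)/n) = √(0.40·0.60/57) = √0.004210526 = 0.064889.
z = (0.50877 − 0.40)/0.064889 = 0.10877/0.064889 = 1.676.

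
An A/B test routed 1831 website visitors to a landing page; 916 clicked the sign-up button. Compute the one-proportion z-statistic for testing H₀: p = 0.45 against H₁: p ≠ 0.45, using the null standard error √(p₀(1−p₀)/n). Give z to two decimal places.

Sample proportion p̂ = 916/1831 = 0.50027.
Null standard error: √(0.45·0.55/1831) = √0.000135172 = 0.011626.
Test statistic: z = 0.05027/0.011626 = 4.32.

z = 4.32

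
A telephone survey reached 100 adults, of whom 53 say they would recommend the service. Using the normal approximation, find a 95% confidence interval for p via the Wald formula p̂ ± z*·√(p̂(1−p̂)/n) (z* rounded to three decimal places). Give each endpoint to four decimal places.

p̂ = 53/100 = 0.53000.
SE = √(p̂(1−p̂)/n) = √(0.249100/100) = 0.049910.
z* = 1.960 at the 95% level.
Margin of error: 1.960 × 0.049910 = 0.09782.
So the interval runs from 0.4322 to 0.6278.

(0.4322, 0.6278)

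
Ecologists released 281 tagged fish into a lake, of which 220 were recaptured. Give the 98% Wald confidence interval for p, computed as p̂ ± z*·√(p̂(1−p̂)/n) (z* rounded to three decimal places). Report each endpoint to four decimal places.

(0.7257, 0.8401)

With x = 220 successes in n = 281, p̂ = 0.78292.
SE(p̂) = √(0.78292·0.21708/281) = 0.024593.
For 98% confidence, z* = 2.326.
Margin = 2.326·0.024593 = 0.05720.
CI: 0.78292 ± 0.05720 = (0.7257, 0.8401).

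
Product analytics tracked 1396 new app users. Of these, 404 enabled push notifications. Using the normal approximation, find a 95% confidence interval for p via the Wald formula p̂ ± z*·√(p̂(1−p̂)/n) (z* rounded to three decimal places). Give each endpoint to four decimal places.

(0.2656, 0.3132)

With x = 404 successes in n = 1396, p̂ = 0.28940.
SE = √(p̂(1−p̂)/n) = √(0.205647/1396) = 0.012137.
The 95% critical value is z* = 1.960.
Margin of error: 1.960 × 0.012137 = 0.02379.
Interval: 0.28940 ± 0.02379 → (0.2656, 0.3132).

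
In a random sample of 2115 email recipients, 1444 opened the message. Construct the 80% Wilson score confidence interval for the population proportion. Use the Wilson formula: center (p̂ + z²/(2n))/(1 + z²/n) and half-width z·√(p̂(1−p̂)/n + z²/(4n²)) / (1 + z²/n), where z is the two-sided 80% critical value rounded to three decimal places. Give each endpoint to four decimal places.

Here p̂ = 1444/2115 = 0.68274 and z = 1.282 (z² = 1.643524).
Denominator 1 + z²/n = 1 + 1.643524/2115 = 1.000777.
Adjusted center: (0.68274 + z²/(2n))/1.000777 = 0.68260.
Radicand: p̂(1−p̂)/n + z²/(4n²) = 0.000102414 + 0.000000092 = 0.000102506.
Half-width = z·√(radicand)/denom = 1.282·0.010125/1.000777 = 0.01297.
CI: 0.68260 ± 0.01297 = (0.6696, 0.6956).

(0.6696, 0.6956)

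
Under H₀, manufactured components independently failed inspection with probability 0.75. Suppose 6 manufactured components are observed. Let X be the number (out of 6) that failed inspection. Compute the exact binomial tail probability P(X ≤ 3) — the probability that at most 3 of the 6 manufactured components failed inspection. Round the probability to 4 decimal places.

X ~ Binomial(n=6, p=0.75).
P(X ≤ 3) = C(6,0)·0.75^0·0.25^6 + C(6,1)·0.75^1·0.25^5 + C(6,2)·0.75^2·0.25^4 + C(6,3)·0.75^3·0.25^3.
= 0.000244 + 0.004395 + 0.032959 + 0.131836 = 0.1694.

P = 0.1694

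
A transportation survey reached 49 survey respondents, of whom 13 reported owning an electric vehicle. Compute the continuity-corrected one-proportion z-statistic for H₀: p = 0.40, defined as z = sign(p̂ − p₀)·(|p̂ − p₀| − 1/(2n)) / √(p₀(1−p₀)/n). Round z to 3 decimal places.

z = -1.779

Sample proportion p̂ = 13/49 = 0.26531. p̂ − p₀ = -0.134694.
Continuity correction 1/(2n) = 1/98 = 0.010204.
Corrected numerator: |-0.134694| − 0.010204 = 0.124490.
Null standard error: √(0.40·0.60/49) = √0.004897959 = 0.069985.
z = −0.124490/0.069985 = -1.779.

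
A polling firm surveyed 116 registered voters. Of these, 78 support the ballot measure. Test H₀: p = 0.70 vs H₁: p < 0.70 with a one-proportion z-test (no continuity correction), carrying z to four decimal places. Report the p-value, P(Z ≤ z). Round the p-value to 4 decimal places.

p-value = 0.2584

With x = 78 successes in n = 116, p̂ = 0.67241.
Null standard error: √(0.70·0.30/116) = √0.001810345 = 0.042548.
z = (p̂ − p₀)/SE = (78/116 − 0.70)/0.042548 ≈ -0.6484.
p-value = P(Z ≤ z) with z = -0.6484 → 0.2584.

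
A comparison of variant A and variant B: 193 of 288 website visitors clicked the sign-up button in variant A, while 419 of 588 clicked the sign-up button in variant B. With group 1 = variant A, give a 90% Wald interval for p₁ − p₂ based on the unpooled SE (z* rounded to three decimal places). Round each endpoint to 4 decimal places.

p̂₁ = 0.67014, p̂₂ = 0.71259, so the observed difference is -0.04245.
Unpooled SE = √(p̂₁(1−p̂₁)/n₁ + p̂₂(1−p̂₂)/n₂) = √(0.000767544 + 0.000348312) = 0.033404.
For 90% confidence, z* = 1.645. Margin = 1.645·0.033404 = 0.05495.
Interval: -0.04245 ± 0.05495 → (-0.0974, 0.0125).

(-0.0974, 0.0125)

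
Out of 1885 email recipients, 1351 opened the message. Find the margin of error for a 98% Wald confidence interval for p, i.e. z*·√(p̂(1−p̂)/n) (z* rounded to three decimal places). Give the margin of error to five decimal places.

ME = 0.02414

Sample proportion p̂ = 1351/1885 = 0.71671.
SE(p̂) = √(0.71671·0.28329/1885) = 0.010378.
For 98% confidence, z* = 2.326.
ME = 2.326·0.010378 = 0.02414.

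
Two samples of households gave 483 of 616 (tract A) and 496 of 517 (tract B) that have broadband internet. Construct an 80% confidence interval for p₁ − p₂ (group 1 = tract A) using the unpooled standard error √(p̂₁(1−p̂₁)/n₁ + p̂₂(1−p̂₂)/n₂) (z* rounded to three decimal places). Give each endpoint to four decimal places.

(-0.1993, -0.1513)

p̂₁ = 483/616 = 0.78409, p̂₂ = 496/517 = 0.95938; p̂₁ − p̂₂ = -0.17529.
SE = √(0.000274825 + 0.000075375) = √0.000350200 = 0.018714.
z* = 1.282 at the 80% level. Margin = 1.282·0.018714 = 0.02399.
Interval: -0.17529 ± 0.02399 → (-0.1993, -0.1513).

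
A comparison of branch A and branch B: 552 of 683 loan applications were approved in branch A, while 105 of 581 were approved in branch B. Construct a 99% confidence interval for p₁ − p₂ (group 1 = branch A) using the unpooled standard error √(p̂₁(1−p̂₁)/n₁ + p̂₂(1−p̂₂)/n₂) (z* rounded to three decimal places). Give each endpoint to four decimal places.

(0.5709, 0.6840)

p̂₁ = 0.80820, p̂₂ = 0.18072, so the observed difference is 0.62748.
SE = √(0.000226959 + 0.000254840) = √0.000481799 = 0.021950.
z* = 2.576 at the 99% level. Margin = 2.576·0.021950 = 0.05654.
CI: 0.62748 ± 0.05654 = (0.5709, 0.6840).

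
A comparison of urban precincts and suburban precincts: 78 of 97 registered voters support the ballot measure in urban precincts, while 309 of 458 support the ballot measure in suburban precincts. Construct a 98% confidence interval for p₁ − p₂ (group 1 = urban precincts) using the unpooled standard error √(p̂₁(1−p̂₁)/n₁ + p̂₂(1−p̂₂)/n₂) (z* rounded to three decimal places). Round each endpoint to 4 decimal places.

(0.0228, 0.2361)

p̂₁ = 78/97 = 0.80412, p̂₂ = 309/458 = 0.67467; p̂₁ − p̂₂ = 0.12945.
SE = √(0.001623802 + 0.000479235) = √0.002103037 = 0.045859.
z* = 2.326 at the 98% level. Margin of error = 0.10667.
Interval: 0.12945 ± 0.10667 → (0.0228, 0.2361).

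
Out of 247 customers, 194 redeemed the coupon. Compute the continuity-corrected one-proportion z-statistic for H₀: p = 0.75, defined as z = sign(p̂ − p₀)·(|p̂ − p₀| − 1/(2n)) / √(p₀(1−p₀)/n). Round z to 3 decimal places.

The sample proportion is 194/247 = 0.78543. p̂ − p₀ = 0.035425.
1/(2n) = 0.002024.
Corrected numerator: |0.035425| − 0.002024 = 0.033401.
Null standard error: √(0.75·0.25/247) = √0.000759109 = 0.027552.
z = +0.033401/0.027552 = 1.212.

z = 1.212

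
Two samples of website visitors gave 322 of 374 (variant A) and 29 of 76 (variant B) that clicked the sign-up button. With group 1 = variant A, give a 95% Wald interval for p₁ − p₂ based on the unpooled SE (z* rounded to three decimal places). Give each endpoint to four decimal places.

(0.3647, 0.5941)

p̂₁ = 322/374 = 0.86096, p̂₂ = 29/76 = 0.38158; p̂₁ − p̂₂ = 0.47938.
Unpooled SE = √(p̂₁(1−p̂₁)/n₁ + p̂₂(1−p̂₂)/n₂) = √(0.000320070 + 0.003104953) = 0.058524.
z* = 1.960 at the 95% level. Margin of error = 0.11471.
So the interval runs from 0.3647 to 0.5941.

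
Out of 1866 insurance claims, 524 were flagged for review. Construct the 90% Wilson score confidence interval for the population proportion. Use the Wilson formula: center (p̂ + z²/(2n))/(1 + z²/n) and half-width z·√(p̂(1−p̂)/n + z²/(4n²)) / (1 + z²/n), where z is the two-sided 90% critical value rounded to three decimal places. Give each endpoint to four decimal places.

Here p̂ = 524/1866 = 0.28081 and z = 1.645 (z² = 2.706025).
Denominator 1 + z²/n = 1 + 2.706025/1866 = 1.001450.
Center = (0.28081 + 0.000725)/1.001450 = 0.28113.
Radicand: p̂(1−p̂)/n + z²/(4n²) = 0.000108230 + 0.000000194 = 0.000108424.
Half-width = z·√(radicand)/denom = 1.645·0.010413/1.001450 = 0.01710.
Interval: 0.28113 ± 0.01710 → (0.2640, 0.2982).

(0.2640, 0.2982)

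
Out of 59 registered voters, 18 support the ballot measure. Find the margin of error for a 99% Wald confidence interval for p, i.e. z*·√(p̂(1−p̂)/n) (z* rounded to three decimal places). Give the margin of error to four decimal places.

Sample proportion p̂ = 18/59 = 0.30508.
Standard error of p̂: √(0.212008/59) = √0.003593357 = 0.059945.
For 99% confidence, z* = 2.576.
ME = 2.576·0.059945 = 0.1544.

ME = 0.1544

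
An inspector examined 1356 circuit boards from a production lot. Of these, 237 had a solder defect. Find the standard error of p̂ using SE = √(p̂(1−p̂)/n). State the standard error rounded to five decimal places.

SE = 0.01031

Sample proportion p̂ = 237/1356 = 0.17478.
p̂(1−p̂) = 0.17478·0.82522 = 0.144232.
SE = √(0.144232/1356) = 0.01031.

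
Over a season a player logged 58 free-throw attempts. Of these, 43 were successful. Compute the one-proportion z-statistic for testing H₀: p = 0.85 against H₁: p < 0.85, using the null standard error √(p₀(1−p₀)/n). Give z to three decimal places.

p̂ = 43/58 = 0.74138.
Null standard error: √(0.85·0.15/58) = √0.002198276 = 0.046886.
Test statistic: z = -0.10862/0.046886 = -2.317.

z = -2.317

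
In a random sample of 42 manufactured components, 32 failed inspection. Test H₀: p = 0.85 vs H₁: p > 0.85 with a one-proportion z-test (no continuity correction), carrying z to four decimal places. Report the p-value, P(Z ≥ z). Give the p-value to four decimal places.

Sample proportion p̂ = 32/42 = 0.76190.
Under H₀, SE = √(p₀(1−p₀)/n) = √(0.85·0.15/42) = √0.003035714 = 0.055097.
Test statistic (full precision, shown to 4 dp): z = (32/42 − 0.85)/SE₀ ≈ -1.5989.
From the standard normal, P(Z ≥ z) = 0.9451.

p-value = 0.9451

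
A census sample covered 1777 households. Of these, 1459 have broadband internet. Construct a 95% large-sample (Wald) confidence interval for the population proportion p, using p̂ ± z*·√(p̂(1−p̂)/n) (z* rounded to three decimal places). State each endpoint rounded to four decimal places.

(0.8032, 0.8389)

The sample proportion is 1459/1777 = 0.82105.
SE(p̂) = √(0.82105·0.17895/1777) = 0.009093.
For 95% confidence, z* = 1.960.
Margin of error: 1.960 × 0.009093 = 0.01782.
CI: 0.82105 ± 0.01782 = (0.8032, 0.8389).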